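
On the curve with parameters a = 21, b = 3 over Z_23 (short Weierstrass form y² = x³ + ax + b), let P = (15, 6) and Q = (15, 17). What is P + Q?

The two points share x = 15 and their y-coordinates satisfy 6 + 17 ≡ 0 (mod 23), so they are inverses. Their sum is 𝒪.

O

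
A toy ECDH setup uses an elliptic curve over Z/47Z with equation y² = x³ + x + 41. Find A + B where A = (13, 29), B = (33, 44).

(13, 29) + (33, 44). λ = (44 - 29)/(33 - 13) ≡ 15/20 mod 47. 20⁻¹ ≡ 40 (mod 47) since 20·40 = 800 ≡ 1, so λ ≡ 36.
  x = λ² - 13 - 33 = 1296 - 46 ≡ 28; y = λ·(13 - 28) - 29 ≡ 42. → (28, 42)

(28, 42)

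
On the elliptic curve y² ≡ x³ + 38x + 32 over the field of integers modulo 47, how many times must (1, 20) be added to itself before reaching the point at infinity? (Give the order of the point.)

2P: tangent at (1, 20): λ = (3·1² + 38)/(2·20) ≡ 41/40. 40⁻¹ ≡ 20 (mod 47), so λ ≡ 41·20 ≡ 21.
  x = λ² - 1 - 1 = 441 - 2 ≡ 16; y = λ·(1 - 16) - 20 ≡ 41. → (16, 41)
3P: (16, 41) + (1, 20). λ = (20 - 41)/(1 - 16) ≡ 26/32 mod 47. 32⁻¹ ≡ 25 (mod 47), so λ ≡ 39.
  x = λ² - 16 - 1 = 1521 - 17 ≡ 0; y = λ·(16 - 0) - 41 ≡ 19. → (0, 19)
4P: (0, 19) + (1, 20). λ = (20 - 19)/(1 - 0) ≡ 1/1 mod 47. 1⁻¹ ≡ 1 (mod 47) since 1·1 = 1 ≡ 1, so λ ≡ 1.
  x = λ² - 0 - 1 = 1 - 1 ≡ 0; y = λ·(0 - 0) - 19 ≡ 28. → (0, 28)
5P: (0, 28) + (1, 20). λ = (20 - 28)/(1 - 0) ≡ 39/1 mod 47. 1⁻¹ ≡ 1 (mod 47), so λ ≡ 39.
  x = λ² - 0 - 1 = 1521 - 1 ≡ 16; y = λ·(0 - 16) - 28 ≡ 6. → (16, 6)
6P: (16, 6) + (1, 20). λ = (20 - 6)/(1 - 16) ≡ 14/32 mod 47. 32⁻¹ ≡ 25 (mod 47) since 32·25 = 800 ≡ 1, so λ ≡ 21.
  x = λ² - 16 - 1 = 441 - 17 ≡ 1; y = λ·(16 - 1) - 6 ≡ 27. → (1, 27)
7P: (1, 27) + (1, 20): same x and y₁ ≡ -y₂, so the sum is the point at infinity.
7P = the point at infinity, so the order is 7.

7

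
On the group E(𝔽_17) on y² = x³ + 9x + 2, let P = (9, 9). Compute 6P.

(6, 0)

Repeated addition: build up to 6P.
2P: tangent at (9, 9): λ = (3·9² + 9)/(2·9) ≡ 14/1. 1⁻¹ ≡ 1 (mod 17) since 1·1 = 1 ≡ 1, so λ ≡ 14·1 ≡ 14.
  x = λ² - 9 - 9 = 196 - 18 ≡ 8; y = λ·(9 - 8) - 9 ≡ 5. → (8, 5)
3P: (8, 5) + (9, 9). λ = (9 - 5)/(9 - 8) ≡ 4/1 mod 17. 1⁻¹ ≡ 1 (mod 17) since 1·1 = 1 ≡ 1, so λ ≡ 4.
  x = λ² - 8 - 9 = 16 - 17 ≡ 16; y = λ·(8 - 16) - 5 ≡ 14. → (16, 14)
4P: (16, 14) + (9, 9). λ = (9 - 14)/(9 - 16) ≡ 12/10 mod 17. 10⁻¹ ≡ 12 (mod 17) since 10·12 = 120 ≡ 1, so λ ≡ 8.
  x = λ² - 16 - 9 = 64 - 25 ≡ 5; y = λ·(16 - 5) - 14 ≡ 6. → (5, 6)
5P: (5, 6) + (9, 9). λ = (9 - 6)/(9 - 5) ≡ 3/4 mod 17. 4⁻¹ ≡ 13 (mod 17) since 4·13 = 52 ≡ 1, so λ ≡ 5.
  x = λ² - 5 - 9 = 25 - 14 ≡ 11; y = λ·(5 - 11) - 6 ≡ 15. → (11, 15)
6P: (11, 15) + (9, 9). λ = (9 - 15)/(9 - 11) ≡ 11/15 mod 17. 15⁻¹ ≡ 8 (mod 17), so λ ≡ 3.
  x = λ² - 11 - 9 = 9 - 20 ≡ 6; y = λ·(11 - 6) - 15 ≡ 0. → (6, 0)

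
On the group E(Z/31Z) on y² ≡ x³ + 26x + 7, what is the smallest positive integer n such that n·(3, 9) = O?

10

2P: tangent at (3, 9): λ = (3·3² + 26)/(2·9) ≡ 22/18. 18⁻¹ ≡ 19 (mod 31) since 18·19 = 342 ≡ 1, so λ ≡ 22·19 ≡ 15.
  x = λ² - 3 - 3 = 225 - 6 ≡ 2; y = λ·(3 - 2) - 9 ≡ 6. → (2, 6)
3P: (2, 6) + (3, 9). λ = (9 - 6)/(3 - 2) ≡ 3/1 mod 31. 1⁻¹ ≡ 1 (mod 31), so λ ≡ 3.
  x = λ² - 2 - 3 = 9 - 5 ≡ 4; y = λ·(2 - 4) - 6 ≡ 19. → (4, 19)
4P: (4, 19) + (3, 9). λ = (9 - 19)/(3 - 4) ≡ 21/30 mod 31. 30⁻¹ ≡ 30 (mod 31) since 30·30 = 900 ≡ 1, so λ ≡ 10.
  x = λ² - 4 - 3 = 100 - 7 ≡ 0; y = λ·(4 - 0) - 19 ≡ 21. → (0, 21)
5P: (0, 21) + (3, 9). λ = (9 - 21)/(3 - 0) ≡ 19/3 mod 31. 3⁻¹ ≡ 21 (mod 31), so λ ≡ 27.
  x = λ² - 0 - 3 = 729 - 3 ≡ 13; y = λ·(0 - 13) - 21 ≡ 0. → (13, 0)
6P: (13, 0) + (3, 9). λ = (9 - 0)/(3 - 13) ≡ 9/21 mod 31. 21⁻¹ ≡ 3 (mod 31), so λ ≡ 27.
  x = λ² - 13 - 3 = 729 - 16 ≡ 0; y = λ·(13 - 0) - 0 ≡ 10. → (0, 10)
7P: (0, 10) + (3, 9). λ = (9 - 10)/(3 - 0) ≡ 30/3 mod 31. 3⁻¹ ≡ 21 (mod 31), so λ ≡ 10.
  x = λ² - 0 - 3 = 100 - 3 ≡ 4; y = λ·(0 - 4) - 10 ≡ 12. → (4, 12)
8P: (4, 12) + (3, 9). λ = (9 - 12)/(3 - 4) ≡ 28/30 mod 31. 30⁻¹ ≡ 30 (mod 31) since 30·30 = 900 ≡ 1, so λ ≡ 3.
  x = λ² - 4 - 3 = 9 - 7 ≡ 2; y = λ·(4 - 2) - 12 ≡ 25. → (2, 25)
9P: (2, 25) + (3, 9). λ = (9 - 25)/(3 - 2) ≡ 15/1 mod 31. 1⁻¹ ≡ 1 (mod 31) since 1·1 = 1 ≡ 1, so λ ≡ 15.
  x = λ² - 2 - 3 = 225 - 5 ≡ 3; y = λ·(2 - 3) - 25 ≡ 22. → (3, 22)
10P: (3, 22) + (3, 9): same x and y₁ ≡ -y₂, so the sum is O.
10P = O, so the order is 10.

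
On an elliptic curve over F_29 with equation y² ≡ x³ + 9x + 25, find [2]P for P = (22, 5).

tangent at (22, 5): λ = (3·22² + 9)/(2·5) ≡ 11/10. 10⁻¹ ≡ 3 (mod 29), so λ ≡ 11·3 ≡ 4.
  x = λ² - 22 - 22 = 16 - 44 ≡ 1; y = λ·(22 - 1) - 5 ≡ 21. → (1, 21)

(1, 21)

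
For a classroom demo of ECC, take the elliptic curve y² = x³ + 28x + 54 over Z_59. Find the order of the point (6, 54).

2P: tangent at (6, 54): λ = (3·6² + 28)/(2·54) ≡ 18/49. 49⁻¹ ≡ 53 (mod 59), so λ ≡ 18·53 ≡ 10.
  x = λ² - 6 - 6 = 100 - 12 ≡ 29; y = λ·(6 - 29) - 54 ≡ 11. → (29, 11)
3P: (29, 11) + (6, 54). λ = (54 - 11)/(6 - 29) ≡ 43/36 mod 59. 36⁻¹ ≡ 41 (mod 59) since 36·41 = 1476 ≡ 1, so λ ≡ 52.
  x = λ² - 29 - 6 = 2704 - 35 ≡ 14; y = λ·(29 - 14) - 11 ≡ 2. → (14, 2)
4P: (14, 2) + (6, 54). λ = (54 - 2)/(6 - 14) ≡ 52/51 mod 59. 51⁻¹ ≡ 22 (mod 59) since 51·22 = 1122 ≡ 1, so λ ≡ 23.
  x = λ² - 14 - 6 = 529 - 20 ≡ 37; y = λ·(14 - 37) - 2 ≡ 0. → (37, 0)
5P: (37, 0) + (6, 54). λ = (54 - 0)/(6 - 37) ≡ 54/28 mod 59. 28⁻¹ ≡ 19 (mod 59), so λ ≡ 23.
  x = λ² - 37 - 6 = 529 - 43 ≡ 14; y = λ·(37 - 14) - 0 ≡ 57. → (14, 57)
6P: (14, 57) + (6, 54). λ = (54 - 57)/(6 - 14) ≡ 56/51 mod 59. 51⁻¹ ≡ 22 (mod 59), so λ ≡ 52.
  x = λ² - 14 - 6 = 2704 - 20 ≡ 29; y = λ·(14 - 29) - 57 ≡ 48. → (29, 48)
7P: (29, 48) + (6, 54). λ = (54 - 48)/(6 - 29) ≡ 6/36 mod 59. 36⁻¹ ≡ 41 (mod 59) since 36·41 = 1476 ≡ 1, so λ ≡ 10.
  x = λ² - 29 - 6 = 100 - 35 ≡ 6; y = λ·(29 - 6) - 48 ≡ 5. → (6, 5)
8P: (6, 5) + (6, 54): same x and y₁ ≡ -y₂, so the sum is 𝒪.
8P = 𝒪, so the order is 8.

8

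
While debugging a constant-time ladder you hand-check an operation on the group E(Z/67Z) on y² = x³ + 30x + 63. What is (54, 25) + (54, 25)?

(42, 61)

tangent at (54, 25): λ = (3·54² + 30)/(2·25) ≡ 1/50. 50⁻¹ ≡ 63 (mod 67) since 50·63 = 3150 ≡ 1, so λ ≡ 1·63 ≡ 63.
  x = λ² - 54 - 54 = 3969 - 108 ≡ 42; y = λ·(54 - 42) - 25 ≡ 61. → (42, 61)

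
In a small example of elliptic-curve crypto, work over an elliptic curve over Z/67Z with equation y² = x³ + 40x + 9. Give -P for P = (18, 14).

(18, 53)

-(18, 14) = (18, -14 mod 67) = (18, 53).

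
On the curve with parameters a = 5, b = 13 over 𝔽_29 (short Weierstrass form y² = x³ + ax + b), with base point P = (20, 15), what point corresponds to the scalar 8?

Double-and-add on 8 = (1000)₂. Start with P = (20, 15) for the leading 1-bit.
double: tangent at (20, 15): λ = (3·20² + 5)/(2·15) ≡ 16/1. 1⁻¹ ≡ 1 (mod 29) since 1·1 = 1 ≡ 1, so λ ≡ 16·1 ≡ 16.
  x = λ² - 20 - 20 = 256 - 40 ≡ 13; y = λ·(20 - 13) - 15 ≡ 10. → (13, 10)
double: tangent at (13, 10): λ = (3·13² + 5)/(2·10) ≡ 19/20. 20⁻¹ ≡ 16 (mod 29) since 20·16 = 320 ≡ 1, so λ ≡ 19·16 ≡ 14.
  x = λ² - 13 - 13 = 196 - 26 ≡ 25; y = λ·(13 - 25) - 10 ≡ 25. → (25, 25)
double: tangent at (25, 25): λ = (3·25² + 5)/(2·25) ≡ 24/21. 21⁻¹ ≡ 18 (mod 29), so λ ≡ 24·18 ≡ 26.
  x = λ² - 25 - 25 = 676 - 50 ≡ 17; y = λ·(25 - 17) - 25 ≡ 9. → (17, 9)

(17, 9)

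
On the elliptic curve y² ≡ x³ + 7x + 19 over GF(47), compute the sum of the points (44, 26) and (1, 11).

(19, 33)

(44, 26) + (1, 11). λ = (11 - 26)/(1 - 44) ≡ 32/4 mod 47. 4⁻¹ ≡ 12 (mod 47), so λ ≡ 8.
  x = λ² - 44 - 1 = 64 - 45 ≡ 19; y = λ·(44 - 19) - 26 ≡ 33. → (19, 33)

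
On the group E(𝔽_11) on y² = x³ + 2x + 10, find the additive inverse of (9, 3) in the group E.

(9, 8)

-(9, 3) = (9, -3 mod 11) = (9, 8).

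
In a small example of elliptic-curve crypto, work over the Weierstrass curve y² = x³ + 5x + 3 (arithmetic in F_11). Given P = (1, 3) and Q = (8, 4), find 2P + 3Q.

First 2P:
Repeated addition: build up to 2P.
2P: tangent at (1, 3): λ = (3·1² + 5)/(2·3) ≡ 8/6. 6⁻¹ ≡ 2 (mod 11), so λ ≡ 8·2 ≡ 5.
  x = λ² - 1 - 1 = 25 - 2 ≡ 1; y = λ·(1 - 1) - 3 ≡ 8. → (1, 8)
2P = (1, 8).
Next 3Q:
Repeated addition: build up to 3Q.
2Q: tangent at (8, 4): λ = (3·8² + 5)/(2·4) ≡ 10/8. 8⁻¹ ≡ 7 (mod 11), so λ ≡ 10·7 ≡ 4.
  x = λ² - 8 - 8 = 16 - 16 ≡ 0; y = λ·(8 - 0) - 4 ≡ 6. → (0, 6)
3Q: (0, 6) + (8, 4). λ = (4 - 6)/(8 - 0) ≡ 9/8 mod 11. 8⁻¹ ≡ 7 (mod 11) since 8·7 = 56 ≡ 1, so λ ≡ 8.
  x = λ² - 0 - 8 = 64 - 8 ≡ 1; y = λ·(0 - 1) - 6 ≡ 8. → (1, 8)
3Q = (1, 8).
Finally 2P + 3Q:
tangent at (1, 8): λ = (3·1² + 5)/(2·8) ≡ 8/5. 5⁻¹ ≡ 9 (mod 11) since 5·9 = 45 ≡ 1, so λ ≡ 8·9 ≡ 6.
  x = λ² - 1 - 1 = 36 - 2 ≡ 1; y = λ·(1 - 1) - 8 ≡ 3. → (1, 3)

(1, 3)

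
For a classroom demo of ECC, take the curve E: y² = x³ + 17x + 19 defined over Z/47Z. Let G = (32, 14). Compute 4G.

(18, 0)

Repeated addition: build up to 4G.
2G: tangent at (32, 14): λ = (3·32² + 17)/(2·14) ≡ 34/28. 28⁻¹ ≡ 42 (mod 47) since 28·42 = 1176 ≡ 1, so λ ≡ 34·42 ≡ 18.
  x = λ² - 32 - 32 = 324 - 64 ≡ 25; y = λ·(32 - 25) - 14 ≡ 18. → (25, 18)
3G: (25, 18) + (32, 14). λ = (14 - 18)/(32 - 25) ≡ 43/7 mod 47. 7⁻¹ ≡ 27 (mod 47), so λ ≡ 33.
  x = λ² - 25 - 32 = 1089 - 57 ≡ 45; y = λ·(25 - 45) - 18 ≡ 27. → (45, 27)
4G: (45, 27) + (32, 14). λ = (14 - 27)/(32 - 45) ≡ 34/34 mod 47. 34⁻¹ ≡ 18 (mod 47) since 34·18 = 612 ≡ 1, so λ ≡ 1.
  x = λ² - 45 - 32 = 1 - 77 ≡ 18; y = λ·(45 - 18) - 27 ≡ 0. → (18, 0)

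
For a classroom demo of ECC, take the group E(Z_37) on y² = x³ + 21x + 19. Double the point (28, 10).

(25, 0)

tangent at (28, 10): λ = (3·28² + 21)/(2·10) ≡ 5/20. 20⁻¹ ≡ 13 (mod 37) since 20·13 = 260 ≡ 1, so λ ≡ 5·13 ≡ 28.
  x = λ² - 28 - 28 = 784 - 56 ≡ 25; y = λ·(28 - 25) - 10 ≡ 0. → (25, 0)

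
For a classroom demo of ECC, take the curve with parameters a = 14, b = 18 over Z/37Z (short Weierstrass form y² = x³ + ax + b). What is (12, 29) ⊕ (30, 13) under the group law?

(20, 11)

(12, 29) + (30, 13). λ = (13 - 29)/(30 - 12) ≡ 21/18 mod 37. 18⁻¹ ≡ 35 (mod 37), so λ ≡ 32.
  x = λ² - 12 - 30 = 1024 - 42 ≡ 20; y = λ·(12 - 20) - 29 ≡ 11. → (20, 11)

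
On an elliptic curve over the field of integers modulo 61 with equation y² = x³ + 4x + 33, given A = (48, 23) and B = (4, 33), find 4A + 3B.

First 4A:
Repeated addition: build up to 4A.
2A: tangent at (48, 23): λ = (3·48² + 4)/(2·23) ≡ 23/46. 46⁻¹ ≡ 4 (mod 61), so λ ≡ 23·4 ≡ 31.
  x = λ² - 48 - 48 = 961 - 96 ≡ 11; y = λ·(48 - 11) - 23 ≡ 26. → (11, 26)
3A: (11, 26) + (48, 23). λ = (23 - 26)/(48 - 11) ≡ 58/37 mod 61. 37⁻¹ ≡ 33 (mod 61) since 37·33 = 1221 ≡ 1, so λ ≡ 23.
  x = λ² - 11 - 48 = 529 - 59 ≡ 43; y = λ·(11 - 43) - 26 ≡ 31. → (43, 31)
4A: (43, 31) + (48, 23). λ = (23 - 31)/(48 - 43) ≡ 53/5 mod 61. 5⁻¹ ≡ 49 (mod 61), so λ ≡ 35.
  x = λ² - 43 - 48 = 1225 - 91 ≡ 36; y = λ·(43 - 36) - 31 ≡ 31. → (36, 31)
4A = (36, 31).
Next 3B:
Repeated addition: build up to 3B.
2B: tangent at (4, 33): λ = (3·4² + 4)/(2·33) ≡ 52/5. 5⁻¹ ≡ 49 (mod 61) since 5·49 = 245 ≡ 1, so λ ≡ 52·49 ≡ 47.
  x = λ² - 4 - 4 = 2209 - 8 ≡ 5; y = λ·(4 - 5) - 33 ≡ 42. → (5, 42)
3B: (5, 42) + (4, 33). λ = (33 - 42)/(4 - 5) ≡ 52/60 mod 61. 60⁻¹ ≡ 60 (mod 61) since 60·60 = 3600 ≡ 1, so λ ≡ 9.
  x = λ² - 5 - 4 = 81 - 9 ≡ 11; y = λ·(5 - 11) - 42 ≡ 26. → (11, 26)
3B = (11, 26).
Finally 4A + 3B:
(36, 31) + (11, 26). λ = (26 - 31)/(11 - 36) ≡ 56/36 mod 61. 36⁻¹ ≡ 39 (mod 61) since 36·39 = 1404 ≡ 1, so λ ≡ 49.
  x = λ² - 36 - 11 = 2401 - 47 ≡ 36; y = λ·(36 - 36) - 31 ≡ 30. → (36, 30)

(36, 30)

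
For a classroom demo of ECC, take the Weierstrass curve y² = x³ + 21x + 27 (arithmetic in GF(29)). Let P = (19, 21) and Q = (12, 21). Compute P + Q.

(19, 21) + (12, 21). λ = (21 - 21)/(12 - 19) ≡ 0/22 mod 29. 22⁻¹ ≡ 4 (mod 29), so λ ≡ 0.
  x = λ² - 19 - 12 = 0 - 31 ≡ 27; y = λ·(19 - 27) - 21 ≡ 8. → (27, 8)

(27, 8)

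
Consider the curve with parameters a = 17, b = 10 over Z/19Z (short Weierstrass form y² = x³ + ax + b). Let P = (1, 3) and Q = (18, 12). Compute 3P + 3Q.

First 3P:
Repeated addition: build up to 3P.
2P: tangent at (1, 3): λ = (3·1² + 17)/(2·3) ≡ 1/6. 6⁻¹ ≡ 16 (mod 19), so λ ≡ 1·16 ≡ 16.
  x = λ² - 1 - 1 = 256 - 2 ≡ 7; y = λ·(1 - 7) - 3 ≡ 15. → (7, 15)
3P: (7, 15) + (1, 3). λ = (3 - 15)/(1 - 7) ≡ 7/13 mod 19. 13⁻¹ ≡ 3 (mod 19), so λ ≡ 2.
  x = λ² - 7 - 1 = 4 - 8 ≡ 15; y = λ·(7 - 15) - 15 ≡ 7. → (15, 7)
3P = (15, 7).
Next 3Q:
Repeated addition: build up to 3Q.
2Q: tangent at (18, 12): λ = (3·18² + 17)/(2·12) ≡ 1/5. 5⁻¹ ≡ 4 (mod 19), so λ ≡ 1·4 ≡ 4.
  x = λ² - 18 - 18 = 16 - 36 ≡ 18; y = λ·(18 - 18) - 12 ≡ 7. → (18, 7)
3Q: (18, 7) + (18, 12): same x and y₁ ≡ -y₂, so the sum is O.
3Q = O.
Finally 3P + 3Q:
(15, 7) + O = (15, 7) (identity).

(15, 7)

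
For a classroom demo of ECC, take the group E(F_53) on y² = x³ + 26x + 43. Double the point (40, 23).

(37, 6)

tangent at (40, 23): λ = (3·40² + 26)/(2·23) ≡ 3/46. 46⁻¹ ≡ 15 (mod 53), so λ ≡ 3·15 ≡ 45.
  x = λ² - 40 - 40 = 2025 - 80 ≡ 37; y = λ·(40 - 37) - 23 ≡ 6. → (37, 6)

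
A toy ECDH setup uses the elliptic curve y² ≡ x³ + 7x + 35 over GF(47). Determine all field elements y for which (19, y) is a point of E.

20, 27

x³ + 7x + 35 = 7027 ≡ 24 (mod 47).
Square roots of 24 mod 47: 20 and 27 (since 20² = 400 ≡ 24).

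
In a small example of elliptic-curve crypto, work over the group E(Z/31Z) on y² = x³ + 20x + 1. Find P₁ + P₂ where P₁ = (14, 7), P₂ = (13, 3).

(14, 7) + (13, 3). λ = (3 - 7)/(13 - 14) ≡ 27/30 mod 31. 30⁻¹ ≡ 30 (mod 31) since 30·30 = 900 ≡ 1, so λ ≡ 4.
  x = λ² - 14 - 13 = 16 - 27 ≡ 20; y = λ·(14 - 20) - 7 ≡ 0. → (20, 0)

(20, 0)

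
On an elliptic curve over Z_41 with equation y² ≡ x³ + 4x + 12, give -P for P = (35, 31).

(35, 10)

-(35, 31) = (35, -31 mod 41) = (35, 10).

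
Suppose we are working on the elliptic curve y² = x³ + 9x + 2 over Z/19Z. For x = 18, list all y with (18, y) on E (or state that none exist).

x³ + 9x + 2 = 5996 ≡ 11 (mod 19).
Square roots of 11 mod 19: 7 and 12 (since 7² = 49 ≡ 11).

7, 12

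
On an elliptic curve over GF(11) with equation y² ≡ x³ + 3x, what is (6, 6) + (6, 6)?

(0, 0)

tangent at (6, 6): λ = (3·6² + 3)/(2·6) ≡ 1/1. 1⁻¹ ≡ 1 (mod 11), so λ ≡ 1·1 ≡ 1.
  x = λ² - 6 - 6 = 1 - 12 ≡ 0; y = λ·(6 - 0) - 6 ≡ 0. → (0, 0)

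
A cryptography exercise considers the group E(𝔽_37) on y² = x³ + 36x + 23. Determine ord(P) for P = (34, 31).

2P: tangent at (34, 31): λ = (3·34² + 36)/(2·31) ≡ 26/25. 25⁻¹ ≡ 3 (mod 37), so λ ≡ 26·3 ≡ 4.
  x = λ² - 34 - 34 = 16 - 68 ≡ 22; y = λ·(34 - 22) - 31 ≡ 17. → (22, 17)
3P: (22, 17) + (34, 31). λ = (31 - 17)/(34 - 22) ≡ 14/12 mod 37. 12⁻¹ ≡ 34 (mod 37), so λ ≡ 32.
  x = λ² - 22 - 34 = 1024 - 56 ≡ 6; y = λ·(22 - 6) - 17 ≡ 14. → (6, 14)
4P: (6, 14) + (34, 31). λ = (31 - 14)/(34 - 6) ≡ 17/28 mod 37. 28⁻¹ ≡ 4 (mod 37) since 28·4 = 112 ≡ 1, so λ ≡ 31.
  x = λ² - 6 - 34 = 961 - 40 ≡ 33; y = λ·(6 - 33) - 14 ≡ 0. → (33, 0)
5P: (33, 0) + (34, 31). λ = (31 - 0)/(34 - 33) ≡ 31/1 mod 37. 1⁻¹ ≡ 1 (mod 37), so λ ≡ 31.
  x = λ² - 33 - 34 = 961 - 67 ≡ 6; y = λ·(33 - 6) - 0 ≡ 23. → (6, 23)
6P: (6, 23) + (34, 31). λ = (31 - 23)/(34 - 6) ≡ 8/28 mod 37. 28⁻¹ ≡ 4 (mod 37) since 28·4 = 112 ≡ 1, so λ ≡ 32.
  x = λ² - 6 - 34 = 1024 - 40 ≡ 22; y = λ·(6 - 22) - 23 ≡ 20. → (22, 20)
7P: (22, 20) + (34, 31). λ = (31 - 20)/(34 - 22) ≡ 11/12 mod 37. 12⁻¹ ≡ 34 (mod 37), so λ ≡ 4.
  x = λ² - 22 - 34 = 16 - 56 ≡ 34; y = λ·(22 - 34) - 20 ≡ 6. → (34, 6)
8P: (34, 6) + (34, 31): same x and y₁ ≡ -y₂, so the sum is ∞.
8P = ∞, so the order is 8.

8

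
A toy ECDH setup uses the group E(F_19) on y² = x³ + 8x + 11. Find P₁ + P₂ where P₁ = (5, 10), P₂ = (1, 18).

(5, 10) + (1, 18). λ = (18 - 10)/(1 - 5) ≡ 8/15 mod 19. 15⁻¹ ≡ 14 (mod 19), so λ ≡ 17.
  x = λ² - 5 - 1 = 289 - 6 ≡ 17; y = λ·(5 - 17) - 10 ≡ 14. → (17, 14)

(17, 14)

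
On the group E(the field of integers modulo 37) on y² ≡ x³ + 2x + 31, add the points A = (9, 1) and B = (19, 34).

(21, 26)

(9, 1) + (19, 34). λ = (34 - 1)/(19 - 9) ≡ 33/10 mod 37. 10⁻¹ ≡ 26 (mod 37), so λ ≡ 7.
  x = λ² - 9 - 19 = 49 - 28 ≡ 21; y = λ·(9 - 21) - 1 ≡ 26. → (21, 26)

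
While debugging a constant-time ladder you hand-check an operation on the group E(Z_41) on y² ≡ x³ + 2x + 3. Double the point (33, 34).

tangent at (33, 34): λ = (3·33² + 2)/(2·34) ≡ 30/27. 27⁻¹ ≡ 38 (mod 41), so λ ≡ 30·38 ≡ 33.
  x = λ² - 33 - 33 = 1089 - 66 ≡ 39; y = λ·(33 - 39) - 34 ≡ 14. → (39, 14)

(39, 14)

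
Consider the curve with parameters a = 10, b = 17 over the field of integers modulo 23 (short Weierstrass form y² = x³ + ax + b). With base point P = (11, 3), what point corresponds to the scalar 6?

(18, 7)

Double-and-add on 6 = (110)₂. Start with P = (11, 3) for the leading 1-bit.
double: tangent at (11, 3): λ = (3·11² + 10)/(2·3) ≡ 5/6. 6⁻¹ ≡ 4 (mod 23), so λ ≡ 5·4 ≡ 20.
  x = λ² - 11 - 11 = 400 - 22 ≡ 10; y = λ·(11 - 10) - 3 ≡ 17. → (10, 17)
add P: (10, 17) + (11, 3). λ = (3 - 17)/(11 - 10) ≡ 9/1 mod 23. 1⁻¹ ≡ 1 (mod 23), so λ ≡ 9.
  x = λ² - 10 - 11 = 81 - 21 ≡ 14; y = λ·(10 - 14) - 17 ≡ 16. → (14, 16)
double: tangent at (14, 16): λ = (3·14² + 10)/(2·16) ≡ 0/9. 9⁻¹ ≡ 18 (mod 23), so λ ≡ 0·18 ≡ 0.
  x = λ² - 14 - 14 = 0 - 28 ≡ 18; y = λ·(14 - 18) - 16 ≡ 7. → (18, 7)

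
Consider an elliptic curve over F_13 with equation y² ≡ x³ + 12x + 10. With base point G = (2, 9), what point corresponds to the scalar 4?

O

Repeated addition: build up to 4G.
2G: tangent at (2, 9): λ = (3·2² + 12)/(2·9) ≡ 11/5. 5⁻¹ ≡ 8 (mod 13), so λ ≡ 11·8 ≡ 10.
  x = λ² - 2 - 2 = 100 - 4 ≡ 5; y = λ·(2 - 5) - 9 ≡ 0. → (5, 0)
3G: (5, 0) + (2, 9). λ = (9 - 0)/(2 - 5) ≡ 9/10 mod 13. 10⁻¹ ≡ 4 (mod 13) since 10·4 = 40 ≡ 1, so λ ≡ 10.
  x = λ² - 5 - 2 = 100 - 7 ≡ 2; y = λ·(5 - 2) - 0 ≡ 4. → (2, 4)
4G: (2, 4) + (2, 9): same x and y₁ ≡ -y₂, so the sum is 𝒪.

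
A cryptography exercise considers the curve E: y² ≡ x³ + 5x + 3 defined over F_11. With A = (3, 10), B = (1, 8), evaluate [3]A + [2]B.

(1, 8)

First 3A:
Repeated addition: build up to 3A.
2A: tangent at (3, 10): λ = (3·3² + 5)/(2·10) ≡ 10/9. 9⁻¹ ≡ 5 (mod 11), so λ ≡ 10·5 ≡ 6.
  x = λ² - 3 - 3 = 36 - 6 ≡ 8; y = λ·(3 - 8) - 10 ≡ 4. → (8, 4)
3A: (8, 4) + (3, 10). λ = (10 - 4)/(3 - 8) ≡ 6/6 mod 11. 6⁻¹ ≡ 2 (mod 11) since 6·2 = 12 ≡ 1, so λ ≡ 1.
  x = λ² - 8 - 3 = 1 - 11 ≡ 1; y = λ·(8 - 1) - 4 ≡ 3. → (1, 3)
3A = (1, 3).
Next 2B:
Repeated addition: build up to 2B.
2B: tangent at (1, 8): λ = (3·1² + 5)/(2·8) ≡ 8/5. 5⁻¹ ≡ 9 (mod 11) since 5·9 = 45 ≡ 1, so λ ≡ 8·9 ≡ 6.
  x = λ² - 1 - 1 = 36 - 2 ≡ 1; y = λ·(1 - 1) - 8 ≡ 3. → (1, 3)
2B = (1, 3).
Finally 3A + 2B:
tangent at (1, 3): λ = (3·1² + 5)/(2·3) ≡ 8/6. 6⁻¹ ≡ 2 (mod 11), so λ ≡ 8·2 ≡ 5.
  x = λ² - 1 - 1 = 25 - 2 ≡ 1; y = λ·(1 - 1) - 3 ≡ 8. → (1, 8)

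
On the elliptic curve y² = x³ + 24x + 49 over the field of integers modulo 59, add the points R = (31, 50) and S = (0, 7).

(31, 50) + (0, 7). λ = (7 - 50)/(0 - 31) ≡ 16/28 mod 59. 28⁻¹ ≡ 19 (mod 59) since 28·19 = 532 ≡ 1, so λ ≡ 9.
  x = λ² - 31 - 0 = 81 - 31 ≡ 50; y = λ·(31 - 50) - 50 ≡ 15. → (50, 15)

(50, 15)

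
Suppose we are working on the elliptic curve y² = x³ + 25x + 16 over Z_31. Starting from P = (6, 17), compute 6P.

Repeated addition: build up to 6P.
2P: tangent at (6, 17): λ = (3·6² + 25)/(2·17) ≡ 9/3. 3⁻¹ ≡ 21 (mod 31), so λ ≡ 9·21 ≡ 3.
  x = λ² - 6 - 6 = 9 - 12 ≡ 28; y = λ·(6 - 28) - 17 ≡ 10. → (28, 10)
3P: (28, 10) + (6, 17). λ = (17 - 10)/(6 - 28) ≡ 7/9 mod 31. 9⁻¹ ≡ 7 (mod 31), so λ ≡ 18.
  x = λ² - 28 - 6 = 324 - 34 ≡ 11; y = λ·(28 - 11) - 10 ≡ 17. → (11, 17)
4P: (11, 17) + (6, 17). λ = (17 - 17)/(6 - 11) ≡ 0/26 mod 31. 26⁻¹ ≡ 6 (mod 31), so λ ≡ 0.
  x = λ² - 11 - 6 = 0 - 17 ≡ 14; y = λ·(11 - 14) - 17 ≡ 14. → (14, 14)
5P: (14, 14) + (6, 17). λ = (17 - 14)/(6 - 14) ≡ 3/23 mod 31. 23⁻¹ ≡ 27 (mod 31), so λ ≡ 19.
  x = λ² - 14 - 6 = 361 - 20 ≡ 0; y = λ·(14 - 0) - 14 ≡ 4. → (0, 4)
6P: (0, 4) + (6, 17). λ = (17 - 4)/(6 - 0) ≡ 13/6 mod 31. 6⁻¹ ≡ 26 (mod 31), so λ ≡ 28.
  x = λ² - 0 - 6 = 784 - 6 ≡ 3; y = λ·(0 - 3) - 4 ≡ 5. → (3, 5)

(3, 5)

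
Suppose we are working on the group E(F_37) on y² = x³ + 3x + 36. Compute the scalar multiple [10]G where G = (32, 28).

Repeated addition: build up to 10G.
2G: tangent at (32, 28): λ = (3·32² + 3)/(2·28) ≡ 4/19. 19⁻¹ ≡ 2 (mod 37), so λ ≡ 4·2 ≡ 8.
  x = λ² - 32 - 32 = 64 - 64 ≡ 0; y = λ·(32 - 0) - 28 ≡ 6. → (0, 6)
3G: (0, 6) + (32, 28). λ = (28 - 6)/(32 - 0) ≡ 22/32 mod 37. 32⁻¹ ≡ 22 (mod 37) since 32·22 = 704 ≡ 1, so λ ≡ 3.
  x = λ² - 0 - 32 = 9 - 32 ≡ 14; y = λ·(0 - 14) - 6 ≡ 26. → (14, 26)
4G: (14, 26) + (32, 28). λ = (28 - 26)/(32 - 14) ≡ 2/18 mod 37. 18⁻¹ ≡ 35 (mod 37), so λ ≡ 33.
  x = λ² - 14 - 32 = 1089 - 46 ≡ 7; y = λ·(14 - 7) - 26 ≡ 20. → (7, 20)
5G: (7, 20) + (32, 28). λ = (28 - 20)/(32 - 7) ≡ 8/25 mod 37. 25⁻¹ ≡ 3 (mod 37) since 25·3 = 75 ≡ 1, so λ ≡ 24.
  x = λ² - 7 - 32 = 576 - 39 ≡ 19; y = λ·(7 - 19) - 20 ≡ 25. → (19, 25)
6G: (19, 25) + (32, 28). λ = (28 - 25)/(32 - 19) ≡ 3/13 mod 37. 13⁻¹ ≡ 20 (mod 37), so λ ≡ 23.
  x = λ² - 19 - 32 = 529 - 51 ≡ 34; y = λ·(19 - 34) - 25 ≡ 0. → (34, 0)
7G: (34, 0) + (32, 28). λ = (28 - 0)/(32 - 34) ≡ 28/35 mod 37. 35⁻¹ ≡ 18 (mod 37), so λ ≡ 23.
  x = λ² - 34 - 32 = 529 - 66 ≡ 19; y = λ·(34 - 19) - 0 ≡ 12. → (19, 12)
8G: (19, 12) + (32, 28). λ = (28 - 12)/(32 - 19) ≡ 16/13 mod 37. 13⁻¹ ≡ 20 (mod 37) since 13·20 = 260 ≡ 1, so λ ≡ 24.
  x = λ² - 19 - 32 = 576 - 51 ≡ 7; y = λ·(19 - 7) - 12 ≡ 17. → (7, 17)
9G: (7, 17) + (32, 28). λ = (28 - 17)/(32 - 7) ≡ 11/25 mod 37. 25⁻¹ ≡ 3 (mod 37) since 25·3 = 75 ≡ 1, so λ ≡ 33.
  x = λ² - 7 - 32 = 1089 - 39 ≡ 14; y = λ·(7 - 14) - 17 ≡ 11. → (14, 11)
10G: (14, 11) + (32, 28). λ = (28 - 11)/(32 - 14) ≡ 17/18 mod 37. 18⁻¹ ≡ 35 (mod 37), so λ ≡ 3.
  x = λ² - 14 - 32 = 9 - 46 ≡ 0; y = λ·(14 - 0) - 11 ≡ 31. → (0, 31)

(0, 31)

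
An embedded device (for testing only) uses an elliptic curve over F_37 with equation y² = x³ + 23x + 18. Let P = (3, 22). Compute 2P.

tangent at (3, 22): λ = (3·3² + 23)/(2·22) ≡ 13/7. 7⁻¹ ≡ 16 (mod 37), so λ ≡ 13·16 ≡ 23.
  x = λ² - 3 - 3 = 529 - 6 ≡ 5; y = λ·(3 - 5) - 22 ≡ 6. → (5, 6)

(5, 6)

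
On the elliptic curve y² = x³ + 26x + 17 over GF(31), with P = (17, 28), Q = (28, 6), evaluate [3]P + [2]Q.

(15, 0)

First 3P:
Repeated addition: build up to 3P.
2P: tangent at (17, 28): λ = (3·17² + 26)/(2·28) ≡ 25/25. 25⁻¹ ≡ 5 (mod 31), so λ ≡ 25·5 ≡ 1.
  x = λ² - 17 - 17 = 1 - 34 ≡ 29; y = λ·(17 - 29) - 28 ≡ 22. → (29, 22)
3P: (29, 22) + (17, 28). λ = (28 - 22)/(17 - 29) ≡ 6/19 mod 31. 19⁻¹ ≡ 18 (mod 31) since 19·18 = 342 ≡ 1, so λ ≡ 15.
  x = λ² - 29 - 17 = 225 - 46 ≡ 24; y = λ·(29 - 24) - 22 ≡ 22. → (24, 22)
3P = (24, 22).
Next 2Q:
Repeated addition: build up to 2Q.
2Q: tangent at (28, 6): λ = (3·28² + 26)/(2·6) ≡ 22/12. 12⁻¹ ≡ 13 (mod 31) since 12·13 = 156 ≡ 1, so λ ≡ 22·13 ≡ 7.
  x = λ² - 28 - 28 = 49 - 56 ≡ 24; y = λ·(28 - 24) - 6 ≡ 22. → (24, 22)
2Q = (24, 22).
Finally 3P + 2Q:
tangent at (24, 22): λ = (3·24² + 26)/(2·22) ≡ 18/13. 13⁻¹ ≡ 12 (mod 31), so λ ≡ 18·12 ≡ 30.
  x = λ² - 24 - 24 = 900 - 48 ≡ 15; y = λ·(24 - 15) - 22 ≡ 0. → (15, 0)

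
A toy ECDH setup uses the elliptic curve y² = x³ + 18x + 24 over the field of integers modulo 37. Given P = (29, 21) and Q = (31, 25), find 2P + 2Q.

(12, 9)

First 2P:
Repeated addition: build up to 2P.
2P: tangent at (29, 21): λ = (3·29² + 18)/(2·21) ≡ 25/5. 5⁻¹ ≡ 15 (mod 37) since 5·15 = 75 ≡ 1, so λ ≡ 25·15 ≡ 5.
  x = λ² - 29 - 29 = 25 - 58 ≡ 4; y = λ·(29 - 4) - 21 ≡ 30. → (4, 30)
2P = (4, 30).
Next 2Q:
Repeated addition: build up to 2Q.
2Q: tangent at (31, 25): λ = (3·31² + 18)/(2·25) ≡ 15/13. 13⁻¹ ≡ 20 (mod 37) since 13·20 = 260 ≡ 1, so λ ≡ 15·20 ≡ 4.
  x = λ² - 31 - 31 = 16 - 62 ≡ 28; y = λ·(31 - 28) - 25 ≡ 24. → (28, 24)
2Q = (28, 24).
Finally 2P + 2Q:
(4, 30) + (28, 24). λ = (24 - 30)/(28 - 4) ≡ 31/24 mod 37. 24⁻¹ ≡ 17 (mod 37) since 24·17 = 408 ≡ 1, so λ ≡ 9.
  x = λ² - 4 - 28 = 81 - 32 ≡ 12; y = λ·(4 - 12) - 30 ≡ 9. → (12, 9)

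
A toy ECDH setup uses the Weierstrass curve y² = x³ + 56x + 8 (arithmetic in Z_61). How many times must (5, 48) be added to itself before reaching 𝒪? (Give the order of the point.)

12

2P: tangent at (5, 48): λ = (3·5² + 56)/(2·48) ≡ 9/35. 35⁻¹ ≡ 7 (mod 61) since 35·7 = 245 ≡ 1, so λ ≡ 9·7 ≡ 2.
  x = λ² - 5 - 5 = 4 - 10 ≡ 55; y = λ·(5 - 55) - 48 ≡ 35. → (55, 35)
3P: (55, 35) + (5, 48). λ = (48 - 35)/(5 - 55) ≡ 13/11 mod 61. 11⁻¹ ≡ 50 (mod 61), so λ ≡ 40.
  x = λ² - 55 - 5 = 1600 - 60 ≡ 15; y = λ·(55 - 15) - 35 ≡ 40. → (15, 40)
4P: (15, 40) + (5, 48). λ = (48 - 40)/(5 - 15) ≡ 8/51 mod 61. 51⁻¹ ≡ 6 (mod 61), so λ ≡ 48.
  x = λ² - 15 - 5 = 2304 - 20 ≡ 27; y = λ·(15 - 27) - 40 ≡ 55. → (27, 55)
5P: (27, 55) + (5, 48). λ = (48 - 55)/(5 - 27) ≡ 54/39 mod 61. 39⁻¹ ≡ 36 (mod 61) since 39·36 = 1404 ≡ 1, so λ ≡ 53.
  x = λ² - 27 - 5 = 2809 - 32 ≡ 32; y = λ·(27 - 32) - 55 ≡ 46. → (32, 46)
6P: (32, 46) + (5, 48). λ = (48 - 46)/(5 - 32) ≡ 2/34 mod 61. 34⁻¹ ≡ 9 (mod 61), so λ ≡ 18.
  x = λ² - 32 - 5 = 324 - 37 ≡ 43; y = λ·(32 - 43) - 46 ≡ 0. → (43, 0)
7P: (43, 0) + (5, 48). λ = (48 - 0)/(5 - 43) ≡ 48/23 mod 61. 23⁻¹ ≡ 8 (mod 61) since 23·8 = 184 ≡ 1, so λ ≡ 18.
  x = λ² - 43 - 5 = 324 - 48 ≡ 32; y = λ·(43 - 32) - 0 ≡ 15. → (32, 15)
8P: (32, 15) + (5, 48). λ = (48 - 15)/(5 - 32) ≡ 33/34 mod 61. 34⁻¹ ≡ 9 (mod 61) since 34·9 = 306 ≡ 1, so λ ≡ 53.
  x = λ² - 32 - 5 = 2809 - 37 ≡ 27; y = λ·(32 - 27) - 15 ≡ 6. → (27, 6)
9P: (27, 6) + (5, 48). λ = (48 - 6)/(5 - 27) ≡ 42/39 mod 61. 39⁻¹ ≡ 36 (mod 61), so λ ≡ 48.
  x = λ² - 27 - 5 = 2304 - 32 ≡ 15; y = λ·(27 - 15) - 6 ≡ 21. → (15, 21)
10P: (15, 21) + (5, 48). λ = (48 - 21)/(5 - 15) ≡ 27/51 mod 61. 51⁻¹ ≡ 6 (mod 61) since 51·6 = 306 ≡ 1, so λ ≡ 40.
  x = λ² - 15 - 5 = 1600 - 20 ≡ 55; y = λ·(15 - 55) - 21 ≡ 26. → (55, 26)
11P: (55, 26) + (5, 48). λ = (48 - 26)/(5 - 55) ≡ 22/11 mod 61. 11⁻¹ ≡ 50 (mod 61), so λ ≡ 2.
  x = λ² - 55 - 5 = 4 - 60 ≡ 5; y = λ·(55 - 5) - 26 ≡ 13. → (5, 13)
12P: (5, 13) + (5, 48): same x and y₁ ≡ -y₂, so the sum is 𝒪.
12P = 𝒪, so the order is 12.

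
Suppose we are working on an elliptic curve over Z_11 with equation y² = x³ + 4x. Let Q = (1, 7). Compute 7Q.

(1, 7)

Double-and-add on 7 = (111)₂. Start with Q = (1, 7) for the leading 1-bit.
double: tangent at (1, 7): λ = (3·1² + 4)/(2·7) ≡ 7/3. 3⁻¹ ≡ 4 (mod 11), so λ ≡ 7·4 ≡ 6.
  x = λ² - 1 - 1 = 36 - 2 ≡ 1; y = λ·(1 - 1) - 7 ≡ 4. → (1, 4)
add Q: (1, 4) + (1, 7): same x and y₁ ≡ -y₂, so the sum is 𝒪.
double: 𝒪 + 𝒪 = 𝒪 (identity).
add Q: 𝒪 + (1, 7) = (1, 7) (identity).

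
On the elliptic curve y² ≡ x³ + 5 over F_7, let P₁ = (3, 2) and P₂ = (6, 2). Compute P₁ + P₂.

(5, 5)

(3, 2) + (6, 2). λ = (2 - 2)/(6 - 3) ≡ 0/3 mod 7. 3⁻¹ ≡ 5 (mod 7), so λ ≡ 0.
  x = λ² - 3 - 6 = 0 - 9 ≡ 5; y = λ·(3 - 5) - 2 ≡ 5. → (5, 5)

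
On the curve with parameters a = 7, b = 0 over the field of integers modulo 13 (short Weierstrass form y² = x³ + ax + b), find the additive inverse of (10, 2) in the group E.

(10, 11)

-(10, 2) = (10, -2 mod 13) = (10, 11).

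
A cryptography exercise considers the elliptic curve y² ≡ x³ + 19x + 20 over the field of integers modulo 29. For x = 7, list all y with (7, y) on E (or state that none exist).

none

x³ + 19x + 20 = 496 ≡ 3 (mod 29).
3 is a non-residue mod 29; no y exists.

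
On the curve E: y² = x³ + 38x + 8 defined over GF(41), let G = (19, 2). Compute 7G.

Double-and-add on 7 = (111)₂. Start with G = (19, 2) for the leading 1-bit.
double: tangent at (19, 2): λ = (3·19² + 38)/(2·2) ≡ 14/4. 4⁻¹ ≡ 31 (mod 41) since 4·31 = 124 ≡ 1, so λ ≡ 14·31 ≡ 24.
  x = λ² - 19 - 19 = 576 - 38 ≡ 5; y = λ·(19 - 5) - 2 ≡ 6. → (5, 6)
add G: (5, 6) + (19, 2). λ = (2 - 6)/(19 - 5) ≡ 37/14 mod 41. 14⁻¹ ≡ 3 (mod 41), so λ ≡ 29.
  x = λ² - 5 - 19 = 841 - 24 ≡ 38; y = λ·(5 - 38) - 6 ≡ 21. → (38, 21)
double: tangent at (38, 21): λ = (3·38² + 38)/(2·21) ≡ 24/1. 1⁻¹ ≡ 1 (mod 41), so λ ≡ 24·1 ≡ 24.
  x = λ² - 38 - 38 = 576 - 76 ≡ 8; y = λ·(38 - 8) - 21 ≡ 2. → (8, 2)
add G: (8, 2) + (19, 2). λ = (2 - 2)/(19 - 8) ≡ 0/11 mod 41. 11⁻¹ ≡ 15 (mod 41), so λ ≡ 0.
  x = λ² - 8 - 19 = 0 - 27 ≡ 14; y = λ·(8 - 14) - 2 ≡ 39. → (14, 39)

(14, 39)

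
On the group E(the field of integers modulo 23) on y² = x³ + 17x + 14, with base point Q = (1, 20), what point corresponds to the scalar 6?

O

Double-and-add on 6 = (110)₂. Start with Q = (1, 20) for the leading 1-bit.
double: tangent at (1, 20): λ = (3·1² + 17)/(2·20) ≡ 20/17. 17⁻¹ ≡ 19 (mod 23) since 17·19 = 323 ≡ 1, so λ ≡ 20·19 ≡ 12.
  x = λ² - 1 - 1 = 144 - 2 ≡ 4; y = λ·(1 - 4) - 20 ≡ 13. → (4, 13)
add Q: (4, 13) + (1, 20). λ = (20 - 13)/(1 - 4) ≡ 7/20 mod 23. 20⁻¹ ≡ 15 (mod 23), so λ ≡ 13.
  x = λ² - 4 - 1 = 169 - 5 ≡ 3; y = λ·(4 - 3) - 13 ≡ 0. → (3, 0)
double: (3, 0) + (3, 0): same x and y₁ ≡ -y₂, so the sum is 𝒪.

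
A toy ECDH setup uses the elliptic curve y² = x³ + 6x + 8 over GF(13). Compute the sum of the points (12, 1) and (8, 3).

(12, 1) + (8, 3). λ = (3 - 1)/(8 - 12) ≡ 2/9 mod 13. 9⁻¹ ≡ 3 (mod 13), so λ ≡ 6.
  x = λ² - 12 - 8 = 36 - 20 ≡ 3; y = λ·(12 - 3) - 1 ≡ 1. → (3, 1)

(3, 1)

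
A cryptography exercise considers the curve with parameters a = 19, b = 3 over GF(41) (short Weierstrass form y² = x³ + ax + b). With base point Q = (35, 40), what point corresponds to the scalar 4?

(10, 2)

Repeated addition: build up to 4Q.
2Q: tangent at (35, 40): λ = (3·35² + 19)/(2·40) ≡ 4/39. 39⁻¹ ≡ 20 (mod 41), so λ ≡ 4·20 ≡ 39.
  x = λ² - 35 - 35 = 1521 - 70 ≡ 16; y = λ·(35 - 16) - 40 ≡ 4. → (16, 4)
3Q: (16, 4) + (35, 40). λ = (40 - 4)/(35 - 16) ≡ 36/19 mod 41. 19⁻¹ ≡ 13 (mod 41) since 19·13 = 247 ≡ 1, so λ ≡ 17.
  x = λ² - 16 - 35 = 289 - 51 ≡ 33; y = λ·(16 - 33) - 4 ≡ 35. → (33, 35)
4Q: (33, 35) + (35, 40). λ = (40 - 35)/(35 - 33) ≡ 5/2 mod 41. 2⁻¹ ≡ 21 (mod 41), so λ ≡ 23.
  x = λ² - 33 - 35 = 529 - 68 ≡ 10; y = λ·(33 - 10) - 35 ≡ 2. → (10, 2)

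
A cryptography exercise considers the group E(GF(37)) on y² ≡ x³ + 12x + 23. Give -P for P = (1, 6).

-(1, 6) = (1, -6 mod 37) = (1, 31).

(1, 31)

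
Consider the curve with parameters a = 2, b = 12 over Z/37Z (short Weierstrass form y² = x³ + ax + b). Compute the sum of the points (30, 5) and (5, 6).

(30, 5) + (5, 6). λ = (6 - 5)/(5 - 30) ≡ 1/12 mod 37. 12⁻¹ ≡ 34 (mod 37), so λ ≡ 34.
  x = λ² - 30 - 5 = 1156 - 35 ≡ 11; y = λ·(30 - 11) - 5 ≡ 12. → (11, 12)

(11, 12)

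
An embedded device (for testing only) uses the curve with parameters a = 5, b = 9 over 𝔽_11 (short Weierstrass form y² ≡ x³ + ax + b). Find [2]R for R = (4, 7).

(1, 2)

tangent at (4, 7): λ = (3·4² + 5)/(2·7) ≡ 9/3. 3⁻¹ ≡ 4 (mod 11) since 3·4 = 12 ≡ 1, so λ ≡ 9·4 ≡ 3.
  x = λ² - 4 - 4 = 9 - 8 ≡ 1; y = λ·(4 - 1) - 7 ≡ 2. → (1, 2)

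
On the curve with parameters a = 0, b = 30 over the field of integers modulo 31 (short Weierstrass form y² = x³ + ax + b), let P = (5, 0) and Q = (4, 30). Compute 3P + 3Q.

(7, 1)

First 3P:
Repeated addition: build up to 3P.
2P: (5, 0) + (5, 0): same x and y₁ ≡ -y₂, so the sum is O.
3P: O + (5, 0) = (5, 0) (identity).
3P = (5, 0).
Next 3Q:
Repeated addition: build up to 3Q.
2Q: tangent at (4, 30): λ = (3·4² + 0)/(2·30) ≡ 17/29. 29⁻¹ ≡ 15 (mod 31), so λ ≡ 17·15 ≡ 7.
  x = λ² - 4 - 4 = 49 - 8 ≡ 10; y = λ·(4 - 10) - 30 ≡ 21. → (10, 21)
3Q: (10, 21) + (4, 30). λ = (30 - 21)/(4 - 10) ≡ 9/25 mod 31. 25⁻¹ ≡ 5 (mod 31), so λ ≡ 14.
  x = λ² - 10 - 4 = 196 - 14 ≡ 27; y = λ·(10 - 27) - 21 ≡ 20. → (27, 20)
3Q = (27, 20).
Finally 3P + 3Q:
(5, 0) + (27, 20). λ = (20 - 0)/(27 - 5) ≡ 20/22 mod 31. 22⁻¹ ≡ 24 (mod 31) since 22·24 = 528 ≡ 1, so λ ≡ 15.
  x = λ² - 5 - 27 = 225 - 32 ≡ 7; y = λ·(5 - 7) - 0 ≡ 1. → (7, 1)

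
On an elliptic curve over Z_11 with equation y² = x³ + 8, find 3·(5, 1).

(8, 5)

Write P = (5, 1).
Repeated addition: build up to 3P.
2P: tangent at (5, 1): λ = (3·5² + 0)/(2·1) ≡ 9/2. 2⁻¹ ≡ 6 (mod 11), so λ ≡ 9·6 ≡ 10.
  x = λ² - 5 - 5 = 100 - 10 ≡ 2; y = λ·(5 - 2) - 1 ≡ 7. → (2, 7)
3P: (2, 7) + (5, 1). λ = (1 - 7)/(5 - 2) ≡ 5/3 mod 11. 3⁻¹ ≡ 4 (mod 11) since 3·4 = 12 ≡ 1, so λ ≡ 9.
  x = λ² - 2 - 5 = 81 - 7 ≡ 8; y = λ·(2 - 8) - 7 ≡ 5. → (8, 5)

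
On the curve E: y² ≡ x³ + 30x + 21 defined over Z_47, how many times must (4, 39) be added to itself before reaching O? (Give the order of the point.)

2P: tangent at (4, 39): λ = (3·4² + 30)/(2·39) ≡ 31/31. 31⁻¹ ≡ 44 (mod 47) since 31·44 = 1364 ≡ 1, so λ ≡ 31·44 ≡ 1.
  x = λ² - 4 - 4 = 1 - 8 ≡ 40; y = λ·(4 - 40) - 39 ≡ 19. → (40, 19)
3P: (40, 19) + (4, 39). λ = (39 - 19)/(4 - 40) ≡ 20/11 mod 47. 11⁻¹ ≡ 30 (mod 47), so λ ≡ 36.
  x = λ² - 40 - 4 = 1296 - 44 ≡ 30; y = λ·(40 - 30) - 19 ≡ 12. → (30, 12)
4P: (30, 12) + (4, 39). λ = (39 - 12)/(4 - 30) ≡ 27/21 mod 47. 21⁻¹ ≡ 9 (mod 47) since 21·9 = 189 ≡ 1, so λ ≡ 8.
  x = λ² - 30 - 4 = 64 - 34 ≡ 30; y = λ·(30 - 30) - 12 ≡ 35. → (30, 35)
5P: (30, 35) + (4, 39). λ = (39 - 35)/(4 - 30) ≡ 4/21 mod 47. 21⁻¹ ≡ 9 (mod 47), so λ ≡ 36.
  x = λ² - 30 - 4 = 1296 - 34 ≡ 40; y = λ·(30 - 40) - 35 ≡ 28. → (40, 28)
6P: (40, 28) + (4, 39). λ = (39 - 28)/(4 - 40) ≡ 11/11 mod 47. 11⁻¹ ≡ 30 (mod 47), so λ ≡ 1.
  x = λ² - 40 - 4 = 1 - 44 ≡ 4; y = λ·(40 - 4) - 28 ≡ 8. → (4, 8)
7P: (4, 8) + (4, 39): same x and y₁ ≡ -y₂, so the sum is O.
7P = O, so the order is 7.

7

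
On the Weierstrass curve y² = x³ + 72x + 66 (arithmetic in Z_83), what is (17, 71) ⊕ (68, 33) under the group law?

(14, 0)

(17, 71) + (68, 33). λ = (33 - 71)/(68 - 17) ≡ 45/51 mod 83. 51⁻¹ ≡ 70 (mod 83) since 51·70 = 3570 ≡ 1, so λ ≡ 79.
  x = λ² - 17 - 68 = 6241 - 85 ≡ 14; y = λ·(17 - 14) - 71 ≡ 0. → (14, 0)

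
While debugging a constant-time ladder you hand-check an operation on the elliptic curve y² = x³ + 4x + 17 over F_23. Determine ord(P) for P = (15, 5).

11

2P: tangent at (15, 5): λ = (3·15² + 4)/(2·5) ≡ 12/10. 10⁻¹ ≡ 7 (mod 23), so λ ≡ 12·7 ≡ 15.
  x = λ² - 15 - 15 = 225 - 30 ≡ 11; y = λ·(15 - 11) - 5 ≡ 9. → (11, 9)
3P: (11, 9) + (15, 5). λ = (5 - 9)/(15 - 11) ≡ 19/4 mod 23. 4⁻¹ ≡ 6 (mod 23), so λ ≡ 22.
  x = λ² - 11 - 15 = 484 - 26 ≡ 21; y = λ·(11 - 21) - 9 ≡ 1. → (21, 1)
4P: (21, 1) + (15, 5). λ = (5 - 1)/(15 - 21) ≡ 4/17 mod 23. 17⁻¹ ≡ 19 (mod 23) since 17·19 = 323 ≡ 1, so λ ≡ 7.
  x = λ² - 21 - 15 = 49 - 36 ≡ 13; y = λ·(21 - 13) - 1 ≡ 9. → (13, 9)
5P: (13, 9) + (15, 5). λ = (5 - 9)/(15 - 13) ≡ 19/2 mod 23. 2⁻¹ ≡ 12 (mod 23) since 2·12 = 24 ≡ 1, so λ ≡ 21.
  x = λ² - 13 - 15 = 441 - 28 ≡ 22; y = λ·(13 - 22) - 9 ≡ 9. → (22, 9)
6P: (22, 9) + (15, 5). λ = (5 - 9)/(15 - 22) ≡ 19/16 mod 23. 16⁻¹ ≡ 13 (mod 23), so λ ≡ 17.
  x = λ² - 22 - 15 = 289 - 37 ≡ 22; y = λ·(22 - 22) - 9 ≡ 14. → (22, 14)
7P: (22, 14) + (15, 5). λ = (5 - 14)/(15 - 22) ≡ 14/16 mod 23. 16⁻¹ ≡ 13 (mod 23) since 16·13 = 208 ≡ 1, so λ ≡ 21.
  x = λ² - 22 - 15 = 441 - 37 ≡ 13; y = λ·(22 - 13) - 14 ≡ 14. → (13, 14)
8P: (13, 14) + (15, 5). λ = (5 - 14)/(15 - 13) ≡ 14/2 mod 23. 2⁻¹ ≡ 12 (mod 23), so λ ≡ 7.
  x = λ² - 13 - 15 = 49 - 28 ≡ 21; y = λ·(13 - 21) - 14 ≡ 22. → (21, 22)
9P: (21, 22) + (15, 5). λ = (5 - 22)/(15 - 21) ≡ 6/17 mod 23. 17⁻¹ ≡ 19 (mod 23) since 17·19 = 323 ≡ 1, so λ ≡ 22.
  x = λ² - 21 - 15 = 484 - 36 ≡ 11; y = λ·(21 - 11) - 22 ≡ 14. → (11, 14)
10P: (11, 14) + (15, 5). λ = (5 - 14)/(15 - 11) ≡ 14/4 mod 23. 4⁻¹ ≡ 6 (mod 23) since 4·6 = 24 ≡ 1, so λ ≡ 15.
  x = λ² - 11 - 15 = 225 - 26 ≡ 15; y = λ·(11 - 15) - 14 ≡ 18. → (15, 18)
11P: (15, 18) + (15, 5): same x and y₁ ≡ -y₂, so the sum is O.
11P = O, so the order is 11.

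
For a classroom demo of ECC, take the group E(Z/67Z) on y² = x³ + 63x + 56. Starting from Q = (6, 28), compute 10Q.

(27, 0)

Repeated addition: build up to 10Q.
2Q: tangent at (6, 28): λ = (3·6² + 63)/(2·28) ≡ 37/56. 56⁻¹ ≡ 6 (mod 67), so λ ≡ 37·6 ≡ 21.
  x = λ² - 6 - 6 = 441 - 12 ≡ 27; y = λ·(6 - 27) - 28 ≡ 0. → (27, 0)
3Q: (27, 0) + (6, 28). λ = (28 - 0)/(6 - 27) ≡ 28/46 mod 67. 46⁻¹ ≡ 51 (mod 67) since 46·51 = 2346 ≡ 1, so λ ≡ 21.
  x = λ² - 27 - 6 = 441 - 33 ≡ 6; y = λ·(27 - 6) - 0 ≡ 39. → (6, 39)
4Q: (6, 39) + (6, 28): same x and y₁ ≡ -y₂, so the sum is O.
5Q: O + (6, 28) = (6, 28) (identity).
6Q: tangent at (6, 28): λ = (3·6² + 63)/(2·28) ≡ 37/56. 56⁻¹ ≡ 6 (mod 67) since 56·6 = 336 ≡ 1, so λ ≡ 37·6 ≡ 21.
  x = λ² - 6 - 6 = 441 - 12 ≡ 27; y = λ·(6 - 27) - 28 ≡ 0. → (27, 0)
7Q: (27, 0) + (6, 28). λ = (28 - 0)/(6 - 27) ≡ 28/46 mod 67. 46⁻¹ ≡ 51 (mod 67), so λ ≡ 21.
  x = λ² - 27 - 6 = 441 - 33 ≡ 6; y = λ·(27 - 6) - 0 ≡ 39. → (6, 39)
8Q: (6, 39) + (6, 28): same x and y₁ ≡ -y₂, so the sum is O.
9Q: O + (6, 28) = (6, 28) (identity).
10Q: tangent at (6, 28): λ = (3·6² + 63)/(2·28) ≡ 37/56. 56⁻¹ ≡ 6 (mod 67), so λ ≡ 37·6 ≡ 21.
  x = λ² - 6 - 6 = 441 - 12 ≡ 27; y = λ·(6 - 27) - 28 ≡ 0. → (27, 0)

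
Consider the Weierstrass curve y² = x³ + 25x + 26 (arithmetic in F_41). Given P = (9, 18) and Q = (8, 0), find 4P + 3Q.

First 4P:
Double-and-add on 4 = (100)₂. Start with P = (9, 18) for the leading 1-bit.
double: tangent at (9, 18): λ = (3·9² + 25)/(2·18) ≡ 22/36. 36⁻¹ ≡ 8 (mod 41) since 36·8 = 288 ≡ 1, so λ ≡ 22·8 ≡ 12.
  x = λ² - 9 - 9 = 144 - 18 ≡ 3; y = λ·(9 - 3) - 18 ≡ 13. → (3, 13)
double: tangent at (3, 13): λ = (3·3² + 25)/(2·13) ≡ 11/26. 26⁻¹ ≡ 30 (mod 41), so λ ≡ 11·30 ≡ 2.
  x = λ² - 3 - 3 = 4 - 6 ≡ 39; y = λ·(3 - 39) - 13 ≡ 38. → (39, 38)
4P = (39, 38).
Next 3Q:
Repeated addition: build up to 3Q.
2Q: (8, 0) + (8, 0): same x and y₁ ≡ -y₂, so the sum is ∞.
3Q: ∞ + (8, 0) = (8, 0) (identity).
3Q = (8, 0).
Finally 4P + 3Q:
(39, 38) + (8, 0). λ = (0 - 38)/(8 - 39) ≡ 3/10 mod 41. 10⁻¹ ≡ 37 (mod 41), so λ ≡ 29.
  x = λ² - 39 - 8 = 841 - 47 ≡ 15; y = λ·(39 - 15) - 38 ≡ 2. → (15, 2)

(15, 2)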